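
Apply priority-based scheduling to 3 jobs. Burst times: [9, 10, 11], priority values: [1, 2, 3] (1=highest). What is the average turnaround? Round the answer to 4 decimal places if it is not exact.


Sort by priority (ascending = highest first):
Order: [(1, 9), (2, 10), (3, 11)]
Completion times:
  Priority 1, burst=9, C=9
  Priority 2, burst=10, C=19
  Priority 3, burst=11, C=30
Average turnaround = 58/3 = 19.3333

19.3333


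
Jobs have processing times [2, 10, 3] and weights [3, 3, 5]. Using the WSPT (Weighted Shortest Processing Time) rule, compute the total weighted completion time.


Compute p/w ratios and sort ascending (WSPT): [(3, 5), (2, 3), (10, 3)]
Compute weighted completion times:
  Job (p=3,w=5): C=3, w*C=5*3=15
  Job (p=2,w=3): C=5, w*C=3*5=15
  Job (p=10,w=3): C=15, w*C=3*15=45
Total weighted completion time = 75

75


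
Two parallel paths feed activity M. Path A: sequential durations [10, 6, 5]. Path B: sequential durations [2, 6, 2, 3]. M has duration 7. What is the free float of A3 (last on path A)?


ES(A3) = sum of predecessors on chain A = 16
EF(A3) = ES + duration = 16 + 5 = 21
Successor of A3 is M. ES(M) = max(sum(A), sum(B)) = max(21, 13) = 21
Free float = ES(successor) - EF(current) = 21 - 21 = 0

0


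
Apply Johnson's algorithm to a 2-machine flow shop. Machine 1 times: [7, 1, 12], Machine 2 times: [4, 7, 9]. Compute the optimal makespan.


Apply Johnson's rule:
  Group 1 (a <= b): [(2, 1, 7)]
  Group 2 (a > b): [(3, 12, 9), (1, 7, 4)]
Optimal job order: [2, 3, 1]
Schedule:
  Job 2: M1 done at 1, M2 done at 8
  Job 3: M1 done at 13, M2 done at 22
  Job 1: M1 done at 20, M2 done at 26
Makespan = 26

26


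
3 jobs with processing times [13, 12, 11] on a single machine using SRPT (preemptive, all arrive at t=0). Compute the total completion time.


Since all jobs arrive at t=0, SRPT equals SPT ordering.
SPT order: [11, 12, 13]
Completion times:
  Job 1: p=11, C=11
  Job 2: p=12, C=23
  Job 3: p=13, C=36
Total completion time = 11 + 23 + 36 = 70

70


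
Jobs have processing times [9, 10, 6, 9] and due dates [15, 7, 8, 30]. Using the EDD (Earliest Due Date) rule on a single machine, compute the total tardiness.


Sort by due date (EDD order): [(10, 7), (6, 8), (9, 15), (9, 30)]
Compute completion times and tardiness:
  Job 1: p=10, d=7, C=10, tardiness=max(0,10-7)=3
  Job 2: p=6, d=8, C=16, tardiness=max(0,16-8)=8
  Job 3: p=9, d=15, C=25, tardiness=max(0,25-15)=10
  Job 4: p=9, d=30, C=34, tardiness=max(0,34-30)=4
Total tardiness = 25

25


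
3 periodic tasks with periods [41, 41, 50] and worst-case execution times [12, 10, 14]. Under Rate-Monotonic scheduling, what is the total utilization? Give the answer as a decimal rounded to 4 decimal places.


Compute individual utilizations (exact fractions):
  Task 1: C/T = 12/41 (approx. 0.2927)
  Task 2: C/T = 10/41 (approx. 0.2439)
  Task 3: C/T = 14/50 = 7/25 (approx. 0.28)
Total utilization U = 12/41 + 10/41 + 7/25 = 837/1025
Rounded to 4 decimal places: U = 0.8166
RM (Liu & Layland) bound for 3 tasks = 0.779763; compare with U = 837/1025 (approx. 0.816585)
bound < U <= 1, so the RM sufficient condition is not met (inconclusive; an exact test such as response-time analysis is needed).

0.8166


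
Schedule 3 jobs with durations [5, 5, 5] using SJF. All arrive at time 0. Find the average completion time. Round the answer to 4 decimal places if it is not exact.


SJF order (ascending): [5, 5, 5]
Completion times:
  Job 1: burst=5, C=5
  Job 2: burst=5, C=10
  Job 3: burst=5, C=15
Average completion = 30/3 = 10.0

10.0


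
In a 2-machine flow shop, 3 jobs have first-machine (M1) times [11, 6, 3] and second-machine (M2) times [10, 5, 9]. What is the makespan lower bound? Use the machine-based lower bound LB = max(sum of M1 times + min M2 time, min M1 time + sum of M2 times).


LB1 = sum(M1 times) + min(M2 times) = 20 + 5 = 25
LB2 = min(M1 times) + sum(M2 times) = 3 + 24 = 27
Lower bound = max(LB1, LB2) = max(25, 27) = 27

27


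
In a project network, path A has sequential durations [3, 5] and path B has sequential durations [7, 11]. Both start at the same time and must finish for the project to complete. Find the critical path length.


Path A total = 3 + 5 = 8
Path B total = 7 + 11 = 18
Critical path = longest path = max(8, 18) = 18

18


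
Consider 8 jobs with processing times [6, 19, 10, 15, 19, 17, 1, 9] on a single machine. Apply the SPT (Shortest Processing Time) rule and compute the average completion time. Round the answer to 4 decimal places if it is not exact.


Sort jobs by processing time (SPT order): [1, 6, 9, 10, 15, 17, 19, 19]
Compute completion times sequentially:
  Job 1: processing = 1, completes at 1
  Job 2: processing = 6, completes at 7
  Job 3: processing = 9, completes at 16
  Job 4: processing = 10, completes at 26
  Job 5: processing = 15, completes at 41
  Job 6: processing = 17, completes at 58
  Job 7: processing = 19, completes at 77
  Job 8: processing = 19, completes at 96
Sum of completion times = 322
Average completion time = 322/8 = 40.25

40.25


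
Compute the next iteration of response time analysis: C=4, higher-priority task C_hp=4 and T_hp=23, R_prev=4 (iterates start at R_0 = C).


R_next = C + ceil(R_prev / T_hp) * C_hp
ceil(4 / 23) = ceil(0.1739) = 1
Interference = 1 * 4 = 4
R_next = 4 + 4 = 8

8


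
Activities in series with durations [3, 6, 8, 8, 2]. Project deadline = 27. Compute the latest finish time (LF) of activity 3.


LF(activity 3) = deadline - sum of successor durations
Successors: activities 4 through 5 with durations [8, 2]
Sum of successor durations = 10
LF = 27 - 10 = 17

17


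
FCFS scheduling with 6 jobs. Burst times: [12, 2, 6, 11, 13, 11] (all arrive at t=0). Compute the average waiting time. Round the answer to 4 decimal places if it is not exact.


FCFS order (as given): [12, 2, 6, 11, 13, 11]
Waiting times:
  Job 1: wait = 0
  Job 2: wait = 12
  Job 3: wait = 14
  Job 4: wait = 20
  Job 5: wait = 31
  Job 6: wait = 44
Sum of waiting times = 121
Average waiting time = 121/6 = 20.1667

20.1667


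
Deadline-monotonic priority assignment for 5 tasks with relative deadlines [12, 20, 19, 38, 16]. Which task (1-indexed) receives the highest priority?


Sort tasks by relative deadline (ascending):
  Task 1: deadline = 12
  Task 5: deadline = 16
  Task 3: deadline = 19
  Task 2: deadline = 20
  Task 4: deadline = 38
Priority order (highest first): [1, 5, 3, 2, 4]
Highest priority task = 1

1


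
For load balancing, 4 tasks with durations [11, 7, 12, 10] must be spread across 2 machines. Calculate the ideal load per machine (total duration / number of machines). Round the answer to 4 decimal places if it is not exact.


Total processing time = 11 + 7 + 12 + 10 = 40
Number of machines = 2
Ideal balanced load = 40 / 2 = 20.0

20.0


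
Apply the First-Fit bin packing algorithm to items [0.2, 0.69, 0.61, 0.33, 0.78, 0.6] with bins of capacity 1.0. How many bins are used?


Place items sequentially using First-Fit:
  Item 0.2 -> new Bin 1
  Item 0.69 -> Bin 1 (now 0.89)
  Item 0.61 -> new Bin 2
  Item 0.33 -> Bin 2 (now 0.94)
  Item 0.78 -> new Bin 3
  Item 0.6 -> new Bin 4
Total bins used = 4

4


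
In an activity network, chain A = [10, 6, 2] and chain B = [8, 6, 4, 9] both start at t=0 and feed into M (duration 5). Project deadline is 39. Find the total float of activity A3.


Forward pass: ES(A3) = sum of predecessors on chain A = 16
EF = ES + duration = 16 + 2 = 18
Backward pass: LF(M) = deadline = 39; LS(M) = 39 - 5 = 34
LF(A3) = LS(M) - sum(successors on chain A) = 34 - 0 = 34
LS = LF - duration = 34 - 2 = 32
Total float = LS - ES = 32 - 16 = 16

16


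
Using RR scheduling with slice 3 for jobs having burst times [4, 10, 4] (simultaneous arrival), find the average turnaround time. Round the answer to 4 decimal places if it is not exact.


Time quantum = 3
Execution trace:
  J1 runs 3 units, time = 3
  J2 runs 3 units, time = 6
  J3 runs 3 units, time = 9
  J1 runs 1 units, time = 10
  J2 runs 3 units, time = 13
  J3 runs 1 units, time = 14
  J2 runs 3 units, time = 17
  J2 runs 1 units, time = 18
Finish times: [10, 18, 14]
Average turnaround = 42/3 = 14.0

14.0


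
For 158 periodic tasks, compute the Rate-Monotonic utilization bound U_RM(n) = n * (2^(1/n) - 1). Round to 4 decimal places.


Compute 2^(1/158) = 1.0043966445
Subtract 1: 1.0043966445 - 1 = 0.0043966445
Multiply by n: 158 * 0.0043966445 = 0.6946698310
Round to 4 dp: 0.6947

0.6947


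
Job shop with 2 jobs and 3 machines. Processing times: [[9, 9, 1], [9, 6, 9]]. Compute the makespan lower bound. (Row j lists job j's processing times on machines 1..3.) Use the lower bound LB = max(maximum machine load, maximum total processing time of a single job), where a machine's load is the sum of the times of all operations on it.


Machine loads:
  Machine 1: 9 + 9 = 18
  Machine 2: 9 + 6 = 15
  Machine 3: 1 + 9 = 10
Max machine load = 18
Job totals:
  Job 1: 19
  Job 2: 24
Max job total = 24
Lower bound = max(18, 24) = 24

24


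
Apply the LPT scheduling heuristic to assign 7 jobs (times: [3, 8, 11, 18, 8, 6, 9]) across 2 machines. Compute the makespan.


Sort jobs in decreasing order (LPT): [18, 11, 9, 8, 8, 6, 3]
Assign each job to the least loaded machine:
  Machine 1: jobs [18, 8, 6], load = 32
  Machine 2: jobs [11, 9, 8, 3], load = 31
Makespan = max load = 32

32


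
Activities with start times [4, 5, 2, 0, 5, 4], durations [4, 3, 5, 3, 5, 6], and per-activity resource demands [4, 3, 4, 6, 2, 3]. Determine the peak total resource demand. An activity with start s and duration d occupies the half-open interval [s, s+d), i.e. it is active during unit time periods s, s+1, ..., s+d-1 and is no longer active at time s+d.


Each activity i is active on [start_i, start_i + duration_i).
Compute total resource usage per time slot:
  t=0: active resources = [6], total = 6
  t=1: active resources = [6], total = 6
  t=2: active resources = [4, 6], total = 10
  t=3: active resources = [4], total = 4
  t=4: active resources = [4, 4, 3], total = 11
  t=5: active resources = [4, 3, 4, 2, 3], total = 16
  t=6: active resources = [4, 3, 4, 2, 3], total = 16
  t=7: active resources = [4, 3, 2, 3], total = 12
  t=8: active resources = [2, 3], total = 5
  t=9: active resources = [2, 3], total = 5
Peak resource demand = 16

16


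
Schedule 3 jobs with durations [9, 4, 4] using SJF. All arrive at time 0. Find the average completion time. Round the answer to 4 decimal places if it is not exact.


SJF order (ascending): [4, 4, 9]
Completion times:
  Job 1: burst=4, C=4
  Job 2: burst=4, C=8
  Job 3: burst=9, C=17
Average completion = 29/3 = 9.6667

9.6667


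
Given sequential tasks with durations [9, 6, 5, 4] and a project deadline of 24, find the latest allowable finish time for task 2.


LF(activity 2) = deadline - sum of successor durations
Successors: activities 3 through 4 with durations [5, 4]
Sum of successor durations = 9
LF = 24 - 9 = 15

15


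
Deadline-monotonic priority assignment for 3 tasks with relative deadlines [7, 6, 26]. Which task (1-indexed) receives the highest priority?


Sort tasks by relative deadline (ascending):
  Task 2: deadline = 6
  Task 1: deadline = 7
  Task 3: deadline = 26
Priority order (highest first): [2, 1, 3]
Highest priority task = 2

2


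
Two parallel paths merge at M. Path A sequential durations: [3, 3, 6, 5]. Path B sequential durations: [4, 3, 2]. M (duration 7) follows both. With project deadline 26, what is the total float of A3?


Forward pass: ES(A3) = sum of predecessors on chain A = 6
EF = ES + duration = 6 + 6 = 12
Backward pass: LF(M) = deadline = 26; LS(M) = 26 - 7 = 19
LF(A3) = LS(M) - sum(successors on chain A) = 19 - 5 = 14
LS = LF - duration = 14 - 6 = 8
Total float = LS - ES = 8 - 6 = 2

2


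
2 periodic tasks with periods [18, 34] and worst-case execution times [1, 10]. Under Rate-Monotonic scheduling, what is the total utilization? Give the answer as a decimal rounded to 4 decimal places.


Compute individual utilizations (exact fractions):
  Task 1: C/T = 1/18 (approx. 0.0556)
  Task 2: C/T = 10/34 = 5/17 (approx. 0.2941)
Total utilization U = 1/18 + 5/17 = 107/306
Rounded to 4 decimal places: U = 0.3497
RM (Liu & Layland) bound for 2 tasks = 0.828427; compare with U = 107/306 (approx. 0.349673)
U <= bound, so schedulable by RM sufficient condition.

0.3497


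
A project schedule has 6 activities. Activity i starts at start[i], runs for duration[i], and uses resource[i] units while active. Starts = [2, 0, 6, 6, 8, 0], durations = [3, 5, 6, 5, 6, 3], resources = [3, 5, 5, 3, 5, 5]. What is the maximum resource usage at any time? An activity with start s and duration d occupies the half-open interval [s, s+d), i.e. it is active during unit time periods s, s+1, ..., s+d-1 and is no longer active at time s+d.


Each activity i is active on [start_i, start_i + duration_i).
Compute total resource usage per time slot:
  t=0: active resources = [5, 5], total = 10
  t=1: active resources = [5, 5], total = 10
  t=2: active resources = [3, 5, 5], total = 13
  t=3: active resources = [3, 5], total = 8
  t=4: active resources = [3, 5], total = 8
  t=5: active resources = [], total = 0
  t=6: active resources = [5, 3], total = 8
  t=7: active resources = [5, 3], total = 8
  t=8: active resources = [5, 3, 5], total = 13
  t=9: active resources = [5, 3, 5], total = 13
  t=10: active resources = [5, 3, 5], total = 13
  t=11: active resources = [5, 5], total = 10
  t=12: active resources = [5], total = 5
  t=13: active resources = [5], total = 5
Peak resource demand = 13

13


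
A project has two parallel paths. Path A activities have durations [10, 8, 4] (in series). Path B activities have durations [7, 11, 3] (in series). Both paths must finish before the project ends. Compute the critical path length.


Path A total = 10 + 8 + 4 = 22
Path B total = 7 + 11 + 3 = 21
Critical path = longest path = max(22, 21) = 22

22


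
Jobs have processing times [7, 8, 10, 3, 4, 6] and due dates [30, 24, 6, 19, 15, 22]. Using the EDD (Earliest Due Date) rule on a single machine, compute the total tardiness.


Sort by due date (EDD order): [(10, 6), (4, 15), (3, 19), (6, 22), (8, 24), (7, 30)]
Compute completion times and tardiness:
  Job 1: p=10, d=6, C=10, tardiness=max(0,10-6)=4
  Job 2: p=4, d=15, C=14, tardiness=max(0,14-15)=0
  Job 3: p=3, d=19, C=17, tardiness=max(0,17-19)=0
  Job 4: p=6, d=22, C=23, tardiness=max(0,23-22)=1
  Job 5: p=8, d=24, C=31, tardiness=max(0,31-24)=7
  Job 6: p=7, d=30, C=38, tardiness=max(0,38-30)=8
Total tardiness = 20

20


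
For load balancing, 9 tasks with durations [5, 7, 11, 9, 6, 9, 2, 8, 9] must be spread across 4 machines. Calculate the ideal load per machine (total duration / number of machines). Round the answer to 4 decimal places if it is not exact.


Total processing time = 5 + 7 + 11 + 9 + 6 + 9 + 2 + 8 + 9 = 66
Number of machines = 4
Ideal balanced load = 66 / 4 = 16.5

16.5


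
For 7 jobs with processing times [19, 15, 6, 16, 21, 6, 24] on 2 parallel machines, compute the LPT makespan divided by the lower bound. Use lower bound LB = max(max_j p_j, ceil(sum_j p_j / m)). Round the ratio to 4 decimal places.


LPT order: [24, 21, 19, 16, 15, 6, 6]
Machine loads after assignment: [55, 52]
LPT makespan = 55
Lower bound = max(max_job, ceil(total/2)) = max(24, 54) = 54
Ratio = 55 / 54 = 1.0185

1.0185


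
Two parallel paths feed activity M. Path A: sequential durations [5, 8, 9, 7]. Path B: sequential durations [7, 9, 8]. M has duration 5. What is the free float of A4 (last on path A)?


ES(A4) = sum of predecessors on chain A = 22
EF(A4) = ES + duration = 22 + 7 = 29
Successor of A4 is M. ES(M) = max(sum(A), sum(B)) = max(29, 24) = 29
Free float = ES(successor) - EF(current) = 29 - 29 = 0

0


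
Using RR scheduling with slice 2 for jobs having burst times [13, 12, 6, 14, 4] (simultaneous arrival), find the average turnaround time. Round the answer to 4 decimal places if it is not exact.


Time quantum = 2
Execution trace:
  J1 runs 2 units, time = 2
  J2 runs 2 units, time = 4
  J3 runs 2 units, time = 6
  J4 runs 2 units, time = 8
  J5 runs 2 units, time = 10
  J1 runs 2 units, time = 12
  J2 runs 2 units, time = 14
  J3 runs 2 units, time = 16
  J4 runs 2 units, time = 18
  J5 runs 2 units, time = 20
  J1 runs 2 units, time = 22
  J2 runs 2 units, time = 24
  J3 runs 2 units, time = 26
  J4 runs 2 units, time = 28
  J1 runs 2 units, time = 30
  J2 runs 2 units, time = 32
  J4 runs 2 units, time = 34
  J1 runs 2 units, time = 36
  J2 runs 2 units, time = 38
  J4 runs 2 units, time = 40
  J1 runs 2 units, time = 42
  J2 runs 2 units, time = 44
  J4 runs 2 units, time = 46
  J1 runs 1 units, time = 47
  J4 runs 2 units, time = 49
Finish times: [47, 44, 26, 49, 20]
Average turnaround = 186/5 = 37.2

37.2


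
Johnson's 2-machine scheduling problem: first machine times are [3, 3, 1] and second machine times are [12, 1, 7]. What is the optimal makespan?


Apply Johnson's rule:
  Group 1 (a <= b): [(3, 1, 7), (1, 3, 12)]
  Group 2 (a > b): [(2, 3, 1)]
Optimal job order: [3, 1, 2]
Schedule:
  Job 3: M1 done at 1, M2 done at 8
  Job 1: M1 done at 4, M2 done at 20
  Job 2: M1 done at 7, M2 done at 21
Makespan = 21

21


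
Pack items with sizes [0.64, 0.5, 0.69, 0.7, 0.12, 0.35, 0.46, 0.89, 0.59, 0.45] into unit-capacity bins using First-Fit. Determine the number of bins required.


Place items sequentially using First-Fit:
  Item 0.64 -> new Bin 1
  Item 0.5 -> new Bin 2
  Item 0.69 -> new Bin 3
  Item 0.7 -> new Bin 4
  Item 0.12 -> Bin 1 (now 0.76)
  Item 0.35 -> Bin 2 (now 0.85)
  Item 0.46 -> new Bin 5
  Item 0.89 -> new Bin 6
  Item 0.59 -> new Bin 7
  Item 0.45 -> Bin 5 (now 0.91)
Total bins used = 7

7


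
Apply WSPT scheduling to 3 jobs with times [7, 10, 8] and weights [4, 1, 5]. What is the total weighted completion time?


Compute p/w ratios and sort ascending (WSPT): [(8, 5), (7, 4), (10, 1)]
Compute weighted completion times:
  Job (p=8,w=5): C=8, w*C=5*8=40
  Job (p=7,w=4): C=15, w*C=4*15=60
  Job (p=10,w=1): C=25, w*C=1*25=25
Total weighted completion time = 125

125


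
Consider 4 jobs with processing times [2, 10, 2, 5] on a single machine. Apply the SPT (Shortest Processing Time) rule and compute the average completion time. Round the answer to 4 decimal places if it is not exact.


Sort jobs by processing time (SPT order): [2, 2, 5, 10]
Compute completion times sequentially:
  Job 1: processing = 2, completes at 2
  Job 2: processing = 2, completes at 4
  Job 3: processing = 5, completes at 9
  Job 4: processing = 10, completes at 19
Sum of completion times = 34
Average completion time = 34/4 = 8.5

8.5


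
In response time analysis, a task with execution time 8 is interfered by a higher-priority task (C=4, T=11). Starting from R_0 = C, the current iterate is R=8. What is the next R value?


R_next = C + ceil(R_prev / T_hp) * C_hp
ceil(8 / 11) = ceil(0.7273) = 1
Interference = 1 * 4 = 4
R_next = 8 + 4 = 12

12


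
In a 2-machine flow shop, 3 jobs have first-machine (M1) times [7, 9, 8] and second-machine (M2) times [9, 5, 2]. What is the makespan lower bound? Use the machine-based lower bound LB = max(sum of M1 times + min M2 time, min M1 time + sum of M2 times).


LB1 = sum(M1 times) + min(M2 times) = 24 + 2 = 26
LB2 = min(M1 times) + sum(M2 times) = 7 + 16 = 23
Lower bound = max(LB1, LB2) = max(26, 23) = 26

26


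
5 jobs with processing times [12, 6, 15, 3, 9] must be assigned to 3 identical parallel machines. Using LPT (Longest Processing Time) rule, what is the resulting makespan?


Sort jobs in decreasing order (LPT): [15, 12, 9, 6, 3]
Assign each job to the least loaded machine:
  Machine 1: jobs [15], load = 15
  Machine 2: jobs [12, 3], load = 15
  Machine 3: jobs [9, 6], load = 15
Makespan = max load = 15

15


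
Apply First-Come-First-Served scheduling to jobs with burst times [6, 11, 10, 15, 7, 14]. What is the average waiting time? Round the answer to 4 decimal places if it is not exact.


FCFS order (as given): [6, 11, 10, 15, 7, 14]
Waiting times:
  Job 1: wait = 0
  Job 2: wait = 6
  Job 3: wait = 17
  Job 4: wait = 27
  Job 5: wait = 42
  Job 6: wait = 49
Sum of waiting times = 141
Average waiting time = 141/6 = 23.5

23.5


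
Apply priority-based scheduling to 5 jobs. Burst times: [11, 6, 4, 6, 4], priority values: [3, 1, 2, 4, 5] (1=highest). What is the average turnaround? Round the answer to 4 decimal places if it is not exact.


Sort by priority (ascending = highest first):
Order: [(1, 6), (2, 4), (3, 11), (4, 6), (5, 4)]
Completion times:
  Priority 1, burst=6, C=6
  Priority 2, burst=4, C=10
  Priority 3, burst=11, C=21
  Priority 4, burst=6, C=27
  Priority 5, burst=4, C=31
Average turnaround = 95/5 = 19.0

19.0


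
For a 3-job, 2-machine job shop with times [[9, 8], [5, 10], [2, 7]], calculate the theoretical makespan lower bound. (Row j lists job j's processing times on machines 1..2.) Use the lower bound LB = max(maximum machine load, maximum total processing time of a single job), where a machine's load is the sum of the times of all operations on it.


Machine loads:
  Machine 1: 9 + 5 + 2 = 16
  Machine 2: 8 + 10 + 7 = 25
Max machine load = 25
Job totals:
  Job 1: 17
  Job 2: 15
  Job 3: 9
Max job total = 17
Lower bound = max(25, 17) = 25

25


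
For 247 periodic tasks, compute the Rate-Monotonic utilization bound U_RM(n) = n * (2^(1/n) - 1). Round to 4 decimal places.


Compute 2^(1/247) = 1.0028102051
Subtract 1: 1.0028102051 - 1 = 0.0028102051
Multiply by n: 247 * 0.0028102051 = 0.6941206597
Round to 4 dp: 0.6941

0.6941


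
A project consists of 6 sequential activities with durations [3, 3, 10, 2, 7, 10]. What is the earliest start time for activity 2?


Activity 2 starts after activities 1 through 1 complete.
Predecessor durations: [3]
ES = 3 = 3

3


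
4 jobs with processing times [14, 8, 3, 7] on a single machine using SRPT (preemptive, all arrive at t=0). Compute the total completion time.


Since all jobs arrive at t=0, SRPT equals SPT ordering.
SPT order: [3, 7, 8, 14]
Completion times:
  Job 1: p=3, C=3
  Job 2: p=7, C=10
  Job 3: p=8, C=18
  Job 4: p=14, C=32
Total completion time = 3 + 10 + 18 + 32 = 63

63


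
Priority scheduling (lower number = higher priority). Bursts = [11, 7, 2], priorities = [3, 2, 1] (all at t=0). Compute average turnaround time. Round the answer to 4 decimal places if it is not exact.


Sort by priority (ascending = highest first):
Order: [(1, 2), (2, 7), (3, 11)]
Completion times:
  Priority 1, burst=2, C=2
  Priority 2, burst=7, C=9
  Priority 3, burst=11, C=20
Average turnaround = 31/3 = 10.3333

10.3333


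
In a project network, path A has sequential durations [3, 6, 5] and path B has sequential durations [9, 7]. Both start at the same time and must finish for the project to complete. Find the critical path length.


Path A total = 3 + 6 + 5 = 14
Path B total = 9 + 7 = 16
Critical path = longest path = max(14, 16) = 16

16


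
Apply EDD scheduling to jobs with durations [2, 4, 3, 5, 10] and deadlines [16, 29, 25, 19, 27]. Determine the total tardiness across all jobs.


Sort by due date (EDD order): [(2, 16), (5, 19), (3, 25), (10, 27), (4, 29)]
Compute completion times and tardiness:
  Job 1: p=2, d=16, C=2, tardiness=max(0,2-16)=0
  Job 2: p=5, d=19, C=7, tardiness=max(0,7-19)=0
  Job 3: p=3, d=25, C=10, tardiness=max(0,10-25)=0
  Job 4: p=10, d=27, C=20, tardiness=max(0,20-27)=0
  Job 5: p=4, d=29, C=24, tardiness=max(0,24-29)=0
Total tardiness = 0

0


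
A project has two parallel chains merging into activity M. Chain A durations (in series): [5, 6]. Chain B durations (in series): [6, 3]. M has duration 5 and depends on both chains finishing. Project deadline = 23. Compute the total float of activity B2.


Forward pass: ES(B2) = sum of predecessors on chain B = 6
EF = ES + duration = 6 + 3 = 9
Backward pass: LF(M) = deadline = 23; LS(M) = 23 - 5 = 18
LF(B2) = LS(M) - sum(successors on chain B) = 18 - 0 = 18
LS = LF - duration = 18 - 3 = 15
Total float = LS - ES = 15 - 6 = 9

9


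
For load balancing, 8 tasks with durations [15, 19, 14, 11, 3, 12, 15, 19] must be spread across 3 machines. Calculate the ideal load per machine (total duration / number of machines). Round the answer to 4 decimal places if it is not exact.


Total processing time = 15 + 19 + 14 + 11 + 3 + 12 + 15 + 19 = 108
Number of machines = 3
Ideal balanced load = 108 / 3 = 36.0

36.0


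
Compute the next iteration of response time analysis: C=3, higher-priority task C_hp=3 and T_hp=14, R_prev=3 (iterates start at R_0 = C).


R_next = C + ceil(R_prev / T_hp) * C_hp
ceil(3 / 14) = ceil(0.2143) = 1
Interference = 1 * 3 = 3
R_next = 3 + 3 = 6

6


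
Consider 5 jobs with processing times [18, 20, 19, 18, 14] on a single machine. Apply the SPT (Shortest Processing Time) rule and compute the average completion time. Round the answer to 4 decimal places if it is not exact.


Sort jobs by processing time (SPT order): [14, 18, 18, 19, 20]
Compute completion times sequentially:
  Job 1: processing = 14, completes at 14
  Job 2: processing = 18, completes at 32
  Job 3: processing = 18, completes at 50
  Job 4: processing = 19, completes at 69
  Job 5: processing = 20, completes at 89
Sum of completion times = 254
Average completion time = 254/5 = 50.8

50.8


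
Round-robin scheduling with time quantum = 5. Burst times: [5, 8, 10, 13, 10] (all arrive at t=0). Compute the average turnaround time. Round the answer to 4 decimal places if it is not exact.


Time quantum = 5
Execution trace:
  J1 runs 5 units, time = 5
  J2 runs 5 units, time = 10
  J3 runs 5 units, time = 15
  J4 runs 5 units, time = 20
  J5 runs 5 units, time = 25
  J2 runs 3 units, time = 28
  J3 runs 5 units, time = 33
  J4 runs 5 units, time = 38
  J5 runs 5 units, time = 43
  J4 runs 3 units, time = 46
Finish times: [5, 28, 33, 46, 43]
Average turnaround = 155/5 = 31.0

31.0


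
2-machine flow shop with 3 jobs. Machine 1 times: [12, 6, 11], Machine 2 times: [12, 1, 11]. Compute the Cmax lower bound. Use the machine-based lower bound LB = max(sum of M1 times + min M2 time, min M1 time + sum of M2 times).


LB1 = sum(M1 times) + min(M2 times) = 29 + 1 = 30
LB2 = min(M1 times) + sum(M2 times) = 6 + 24 = 30
Lower bound = max(LB1, LB2) = max(30, 30) = 30

30


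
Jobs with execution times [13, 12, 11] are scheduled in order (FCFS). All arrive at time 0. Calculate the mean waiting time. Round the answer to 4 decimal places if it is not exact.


FCFS order (as given): [13, 12, 11]
Waiting times:
  Job 1: wait = 0
  Job 2: wait = 13
  Job 3: wait = 25
Sum of waiting times = 38
Average waiting time = 38/3 = 12.6667

12.6667


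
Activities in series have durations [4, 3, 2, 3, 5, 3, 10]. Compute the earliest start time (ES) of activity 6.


Activity 6 starts after activities 1 through 5 complete.
Predecessor durations: [4, 3, 2, 3, 5]
ES = 4 + 3 + 2 + 3 + 5 = 17

17


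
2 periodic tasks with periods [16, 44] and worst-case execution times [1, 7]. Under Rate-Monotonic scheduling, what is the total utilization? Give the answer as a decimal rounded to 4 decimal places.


Compute individual utilizations (exact fractions):
  Task 1: C/T = 1/16 (approx. 0.0625)
  Task 2: C/T = 7/44 (approx. 0.1591)
Total utilization U = 1/16 + 7/44 = 39/176
Rounded to 4 decimal places: U = 0.2216
RM (Liu & Layland) bound for 2 tasks = 0.828427; compare with U = 39/176 (approx. 0.221591)
U <= bound, so schedulable by RM sufficient condition.

0.2216


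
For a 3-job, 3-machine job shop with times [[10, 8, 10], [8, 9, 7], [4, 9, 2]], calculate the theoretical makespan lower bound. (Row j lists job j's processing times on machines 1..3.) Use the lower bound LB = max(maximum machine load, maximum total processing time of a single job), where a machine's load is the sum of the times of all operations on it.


Machine loads:
  Machine 1: 10 + 8 + 4 = 22
  Machine 2: 8 + 9 + 9 = 26
  Machine 3: 10 + 7 + 2 = 19
Max machine load = 26
Job totals:
  Job 1: 28
  Job 2: 24
  Job 3: 15
Max job total = 28
Lower bound = max(26, 28) = 28

28


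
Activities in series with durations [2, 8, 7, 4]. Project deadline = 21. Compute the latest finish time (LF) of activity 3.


LF(activity 3) = deadline - sum of successor durations
Successors: activities 4 through 4 with durations [4]
Sum of successor durations = 4
LF = 21 - 4 = 17

17


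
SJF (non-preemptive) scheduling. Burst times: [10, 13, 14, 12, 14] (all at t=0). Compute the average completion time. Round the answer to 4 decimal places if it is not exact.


SJF order (ascending): [10, 12, 13, 14, 14]
Completion times:
  Job 1: burst=10, C=10
  Job 2: burst=12, C=22
  Job 3: burst=13, C=35
  Job 4: burst=14, C=49
  Job 5: burst=14, C=63
Average completion = 179/5 = 35.8

35.8


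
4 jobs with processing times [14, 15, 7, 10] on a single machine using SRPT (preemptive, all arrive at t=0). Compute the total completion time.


Since all jobs arrive at t=0, SRPT equals SPT ordering.
SPT order: [7, 10, 14, 15]
Completion times:
  Job 1: p=7, C=7
  Job 2: p=10, C=17
  Job 3: p=14, C=31
  Job 4: p=15, C=46
Total completion time = 7 + 17 + 31 + 46 = 101

101


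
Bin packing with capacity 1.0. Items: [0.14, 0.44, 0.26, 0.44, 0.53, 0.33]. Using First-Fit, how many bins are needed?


Place items sequentially using First-Fit:
  Item 0.14 -> new Bin 1
  Item 0.44 -> Bin 1 (now 0.58)
  Item 0.26 -> Bin 1 (now 0.84)
  Item 0.44 -> new Bin 2
  Item 0.53 -> Bin 2 (now 0.97)
  Item 0.33 -> new Bin 3
Total bins used = 3

3


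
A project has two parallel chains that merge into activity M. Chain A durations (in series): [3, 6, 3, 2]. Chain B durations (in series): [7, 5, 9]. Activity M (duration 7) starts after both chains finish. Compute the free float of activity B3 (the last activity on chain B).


ES(B3) = sum of predecessors on chain B = 12
EF(B3) = ES + duration = 12 + 9 = 21
Successor of B3 is M. ES(M) = max(sum(A), sum(B)) = max(14, 21) = 21
Free float = ES(successor) - EF(current) = 21 - 21 = 0

0


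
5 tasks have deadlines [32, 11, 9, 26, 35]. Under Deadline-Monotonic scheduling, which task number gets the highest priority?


Sort tasks by relative deadline (ascending):
  Task 3: deadline = 9
  Task 2: deadline = 11
  Task 4: deadline = 26
  Task 1: deadline = 32
  Task 5: deadline = 35
Priority order (highest first): [3, 2, 4, 1, 5]
Highest priority task = 3

3


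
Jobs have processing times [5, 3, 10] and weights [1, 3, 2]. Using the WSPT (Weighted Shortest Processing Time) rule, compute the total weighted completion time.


Compute p/w ratios and sort ascending (WSPT): [(3, 3), (5, 1), (10, 2)]
Compute weighted completion times:
  Job (p=3,w=3): C=3, w*C=3*3=9
  Job (p=5,w=1): C=8, w*C=1*8=8
  Job (p=10,w=2): C=18, w*C=2*18=36
Total weighted completion time = 53

53


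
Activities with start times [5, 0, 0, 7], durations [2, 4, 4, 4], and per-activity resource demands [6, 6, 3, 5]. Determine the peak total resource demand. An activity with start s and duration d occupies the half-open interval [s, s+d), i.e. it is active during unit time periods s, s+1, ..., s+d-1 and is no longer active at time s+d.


Each activity i is active on [start_i, start_i + duration_i).
Compute total resource usage per time slot:
  t=0: active resources = [6, 3], total = 9
  t=1: active resources = [6, 3], total = 9
  t=2: active resources = [6, 3], total = 9
  t=3: active resources = [6, 3], total = 9
  t=4: active resources = [], total = 0
  t=5: active resources = [6], total = 6
  t=6: active resources = [6], total = 6
  t=7: active resources = [5], total = 5
  t=8: active resources = [5], total = 5
  t=9: active resources = [5], total = 5
  t=10: active resources = [5], total = 5
Peak resource demand = 9

9


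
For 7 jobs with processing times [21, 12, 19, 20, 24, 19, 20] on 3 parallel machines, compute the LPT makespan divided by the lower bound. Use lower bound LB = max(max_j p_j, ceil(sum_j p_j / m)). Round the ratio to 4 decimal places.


LPT order: [24, 21, 20, 20, 19, 19, 12]
Machine loads after assignment: [43, 52, 40]
LPT makespan = 52
Lower bound = max(max_job, ceil(total/3)) = max(24, 45) = 45
Ratio = 52 / 45 = 1.1556

1.1556


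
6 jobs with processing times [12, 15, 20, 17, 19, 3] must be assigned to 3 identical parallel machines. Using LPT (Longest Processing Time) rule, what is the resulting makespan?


Sort jobs in decreasing order (LPT): [20, 19, 17, 15, 12, 3]
Assign each job to the least loaded machine:
  Machine 1: jobs [20, 3], load = 23
  Machine 2: jobs [19, 12], load = 31
  Machine 3: jobs [17, 15], load = 32
Makespan = max load = 32

32


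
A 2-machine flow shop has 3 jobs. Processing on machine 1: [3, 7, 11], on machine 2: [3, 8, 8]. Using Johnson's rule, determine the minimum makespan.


Apply Johnson's rule:
  Group 1 (a <= b): [(1, 3, 3), (2, 7, 8)]
  Group 2 (a > b): [(3, 11, 8)]
Optimal job order: [1, 2, 3]
Schedule:
  Job 1: M1 done at 3, M2 done at 6
  Job 2: M1 done at 10, M2 done at 18
  Job 3: M1 done at 21, M2 done at 29
Makespan = 29

29


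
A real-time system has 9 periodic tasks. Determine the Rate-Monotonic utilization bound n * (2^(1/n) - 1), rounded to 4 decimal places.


Compute 2^(1/9) = 1.0800597389
Subtract 1: 1.0800597389 - 1 = 0.0800597389
Multiply by n: 9 * 0.0800597389 = 0.7205376501
Round to 4 dp: 0.7205

0.7205


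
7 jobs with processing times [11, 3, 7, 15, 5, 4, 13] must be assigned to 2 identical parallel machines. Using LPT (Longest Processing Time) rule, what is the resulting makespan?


Sort jobs in decreasing order (LPT): [15, 13, 11, 7, 5, 4, 3]
Assign each job to the least loaded machine:
  Machine 1: jobs [15, 7, 5, 3], load = 30
  Machine 2: jobs [13, 11, 4], load = 28
Makespan = max load = 30

30


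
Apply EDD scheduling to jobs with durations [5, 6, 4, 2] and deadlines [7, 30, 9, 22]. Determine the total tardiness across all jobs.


Sort by due date (EDD order): [(5, 7), (4, 9), (2, 22), (6, 30)]
Compute completion times and tardiness:
  Job 1: p=5, d=7, C=5, tardiness=max(0,5-7)=0
  Job 2: p=4, d=9, C=9, tardiness=max(0,9-9)=0
  Job 3: p=2, d=22, C=11, tardiness=max(0,11-22)=0
  Job 4: p=6, d=30, C=17, tardiness=max(0,17-30)=0
Total tardiness = 0

0


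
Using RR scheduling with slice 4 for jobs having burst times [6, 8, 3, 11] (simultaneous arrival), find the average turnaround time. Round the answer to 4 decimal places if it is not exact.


Time quantum = 4
Execution trace:
  J1 runs 4 units, time = 4
  J2 runs 4 units, time = 8
  J3 runs 3 units, time = 11
  J4 runs 4 units, time = 15
  J1 runs 2 units, time = 17
  J2 runs 4 units, time = 21
  J4 runs 4 units, time = 25
  J4 runs 3 units, time = 28
Finish times: [17, 21, 11, 28]
Average turnaround = 77/4 = 19.25

19.25


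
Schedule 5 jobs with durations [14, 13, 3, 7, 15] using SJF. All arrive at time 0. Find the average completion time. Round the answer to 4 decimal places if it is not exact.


SJF order (ascending): [3, 7, 13, 14, 15]
Completion times:
  Job 1: burst=3, C=3
  Job 2: burst=7, C=10
  Job 3: burst=13, C=23
  Job 4: burst=14, C=37
  Job 5: burst=15, C=52
Average completion = 125/5 = 25.0

25.0


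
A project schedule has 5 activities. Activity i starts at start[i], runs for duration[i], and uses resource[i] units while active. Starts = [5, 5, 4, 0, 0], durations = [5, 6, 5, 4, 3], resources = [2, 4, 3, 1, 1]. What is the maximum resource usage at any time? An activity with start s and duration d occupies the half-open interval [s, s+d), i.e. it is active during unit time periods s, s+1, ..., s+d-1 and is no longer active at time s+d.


Each activity i is active on [start_i, start_i + duration_i).
Compute total resource usage per time slot:
  t=0: active resources = [1, 1], total = 2
  t=1: active resources = [1, 1], total = 2
  t=2: active resources = [1, 1], total = 2
  t=3: active resources = [1], total = 1
  t=4: active resources = [3], total = 3
  t=5: active resources = [2, 4, 3], total = 9
  t=6: active resources = [2, 4, 3], total = 9
  t=7: active resources = [2, 4, 3], total = 9
  t=8: active resources = [2, 4, 3], total = 9
  t=9: active resources = [2, 4], total = 6
  t=10: active resources = [4], total = 4
Peak resource demand = 9

9


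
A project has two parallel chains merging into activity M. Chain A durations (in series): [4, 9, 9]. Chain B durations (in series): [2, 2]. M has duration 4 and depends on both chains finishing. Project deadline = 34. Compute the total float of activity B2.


Forward pass: ES(B2) = sum of predecessors on chain B = 2
EF = ES + duration = 2 + 2 = 4
Backward pass: LF(M) = deadline = 34; LS(M) = 34 - 4 = 30
LF(B2) = LS(M) - sum(successors on chain B) = 30 - 0 = 30
LS = LF - duration = 30 - 2 = 28
Total float = LS - ES = 28 - 2 = 26

26


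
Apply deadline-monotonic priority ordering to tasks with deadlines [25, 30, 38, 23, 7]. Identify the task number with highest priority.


Sort tasks by relative deadline (ascending):
  Task 5: deadline = 7
  Task 4: deadline = 23
  Task 1: deadline = 25
  Task 2: deadline = 30
  Task 3: deadline = 38
Priority order (highest first): [5, 4, 1, 2, 3]
Highest priority task = 5

5


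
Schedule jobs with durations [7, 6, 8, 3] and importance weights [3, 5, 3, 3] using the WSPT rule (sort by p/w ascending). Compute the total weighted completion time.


Compute p/w ratios and sort ascending (WSPT): [(3, 3), (6, 5), (7, 3), (8, 3)]
Compute weighted completion times:
  Job (p=3,w=3): C=3, w*C=3*3=9
  Job (p=6,w=5): C=9, w*C=5*9=45
  Job (p=7,w=3): C=16, w*C=3*16=48
  Job (p=8,w=3): C=24, w*C=3*24=72
Total weighted completion time = 174

174


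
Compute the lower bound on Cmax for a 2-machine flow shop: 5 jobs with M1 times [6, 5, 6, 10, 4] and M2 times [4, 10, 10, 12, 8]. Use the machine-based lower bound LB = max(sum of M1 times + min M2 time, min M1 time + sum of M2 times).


LB1 = sum(M1 times) + min(M2 times) = 31 + 4 = 35
LB2 = min(M1 times) + sum(M2 times) = 4 + 44 = 48
Lower bound = max(LB1, LB2) = max(35, 48) = 48

48


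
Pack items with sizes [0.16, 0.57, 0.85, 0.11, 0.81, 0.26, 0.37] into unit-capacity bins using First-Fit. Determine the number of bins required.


Place items sequentially using First-Fit:
  Item 0.16 -> new Bin 1
  Item 0.57 -> Bin 1 (now 0.73)
  Item 0.85 -> new Bin 2
  Item 0.11 -> Bin 1 (now 0.84)
  Item 0.81 -> new Bin 3
  Item 0.26 -> new Bin 4
  Item 0.37 -> Bin 4 (now 0.63)
Total bins used = 4

4


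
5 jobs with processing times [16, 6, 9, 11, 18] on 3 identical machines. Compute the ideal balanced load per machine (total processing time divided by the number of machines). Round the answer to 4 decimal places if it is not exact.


Total processing time = 16 + 6 + 9 + 11 + 18 = 60
Number of machines = 3
Ideal balanced load = 60 / 3 = 20.0

20.0


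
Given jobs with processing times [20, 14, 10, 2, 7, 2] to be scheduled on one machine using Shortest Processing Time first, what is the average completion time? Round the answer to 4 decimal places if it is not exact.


Sort jobs by processing time (SPT order): [2, 2, 7, 10, 14, 20]
Compute completion times sequentially:
  Job 1: processing = 2, completes at 2
  Job 2: processing = 2, completes at 4
  Job 3: processing = 7, completes at 11
  Job 4: processing = 10, completes at 21
  Job 5: processing = 14, completes at 35
  Job 6: processing = 20, completes at 55
Sum of completion times = 128
Average completion time = 128/6 = 21.3333

21.3333


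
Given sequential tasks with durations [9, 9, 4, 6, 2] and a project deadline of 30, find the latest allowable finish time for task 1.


LF(activity 1) = deadline - sum of successor durations
Successors: activities 2 through 5 with durations [9, 4, 6, 2]
Sum of successor durations = 21
LF = 30 - 21 = 9

9


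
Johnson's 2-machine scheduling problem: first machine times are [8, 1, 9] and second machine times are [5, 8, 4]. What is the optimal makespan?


Apply Johnson's rule:
  Group 1 (a <= b): [(2, 1, 8)]
  Group 2 (a > b): [(1, 8, 5), (3, 9, 4)]
Optimal job order: [2, 1, 3]
Schedule:
  Job 2: M1 done at 1, M2 done at 9
  Job 1: M1 done at 9, M2 done at 14
  Job 3: M1 done at 18, M2 done at 22
Makespan = 22

22
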